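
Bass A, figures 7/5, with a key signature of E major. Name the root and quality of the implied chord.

The figures 7/5 indicate a seventh chord in root position.
In root position the bass is the root, so the root is A.
The chord tones are A, C#, E, G#, giving A major seventh.

A major seventh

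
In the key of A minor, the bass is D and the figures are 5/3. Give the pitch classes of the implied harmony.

A third above D in this key is F.
A fifth above D in this key is A.
Together with the bass D, this spells D minor in root position.

D, F, A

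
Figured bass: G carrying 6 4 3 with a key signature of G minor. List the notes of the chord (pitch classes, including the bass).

A third above G in this key is Bb.
A fourth above G in this key is C.
A sixth above G in this key is Eb.
Together with the bass G, this spells C minor seventh in second inversion.

G, Bb, C, Eb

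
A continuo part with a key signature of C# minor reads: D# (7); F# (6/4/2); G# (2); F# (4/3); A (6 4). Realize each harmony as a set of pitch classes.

D# (7/5/3): D#, F#, A, C#.
F# (6/4/2): F#, G#, B, D#.
G# (6/4/2): G#, A, C#, E.
F# (6/4/3): F#, A, B, D#.
A (6/4): A, D#, F#.

D#, F#, A, C# | F#, G#, B, D# | G#, A, C#, E | F#, A, B, D# | A, D#, F#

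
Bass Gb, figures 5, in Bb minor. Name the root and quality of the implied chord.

Gb major

The figures 5 indicate a triad in root position.
In root position the bass is the root, so the root is Gb.
The chord tones are Gb, Bb, Db, giving Gb major.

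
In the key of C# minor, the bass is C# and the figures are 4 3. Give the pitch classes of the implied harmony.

C#, E, F#, A

The written figures 4 3 are shorthand for 6/4/3: the 6 is implied.
A third above C# in this key is E.
A fourth above C# in this key is F#.
A sixth above C# in this key is A.
Together with the bass C#, this spells F# minor seventh in second inversion.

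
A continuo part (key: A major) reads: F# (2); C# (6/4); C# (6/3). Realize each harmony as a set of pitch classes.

F# (6/4/2): F#, G#, B, D.
C# (6/4): C#, F#, A.
C# (6/3): C#, E, A.

F#, G#, B, D | C#, F#, A | C#, E, A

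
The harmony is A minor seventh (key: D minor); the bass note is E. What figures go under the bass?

4/3

E is the fifth of A minor seventh, so the chord is in second inversion.
A seventh chord in second inversion is figured 6/4/3, conventionally abbreviated 4/3.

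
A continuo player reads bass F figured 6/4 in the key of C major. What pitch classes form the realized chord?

F, B, D

A fourth above F in this key is B.
A sixth above F in this key is D.
Together with the bass F, this spells B diminished in second inversion.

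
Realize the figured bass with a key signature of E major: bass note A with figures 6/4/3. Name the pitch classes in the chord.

A, C#, D#, F#

A third above A in this key is C#.
A fourth above A in this key is D#.
A sixth above A in this key is F#.
Together with the bass A, this spells D# half-diminished seventh in second inversion.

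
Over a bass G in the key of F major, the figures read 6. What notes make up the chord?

The written figures 6 are shorthand for 6/3: the 3 is implied.
A third above G in this key is Bb.
A sixth above G in this key is E.
Together with the bass G, this spells E diminished in first inversion.

G, Bb, E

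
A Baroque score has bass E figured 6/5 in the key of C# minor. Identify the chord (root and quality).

C# minor seventh

The figures 6/5 indicate a seventh chord in first inversion.
In first inversion the root lies a sixth above the bass: a sixth above E in C# minor is C#.
The chord tones are E, G#, B, C#, giving C# minor seventh.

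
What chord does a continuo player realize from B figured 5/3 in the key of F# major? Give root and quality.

B major

The figures 5/3 indicate a triad in root position.
In root position the bass is the root, so the root is B.
The chord tones are B, D#, F#, giving B major.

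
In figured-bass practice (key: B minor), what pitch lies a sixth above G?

E

Counting 5 letter steps above G lands on E; in B minor, that letter is E.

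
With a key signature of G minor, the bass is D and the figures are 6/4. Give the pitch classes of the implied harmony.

D, G, Bb

A fourth above D in this key is G.
A sixth above D in this key is Bb.
Together with the bass D, this spells G minor in second inversion.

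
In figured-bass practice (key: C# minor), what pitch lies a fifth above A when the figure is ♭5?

Eb

Counting 4 letter steps above A lands on E; in C# minor, that letter is E.
The b5 figure lowers it a semitone, giving Eb.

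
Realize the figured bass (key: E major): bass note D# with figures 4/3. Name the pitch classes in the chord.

D#, F#, G#, B

The written figures 4/3 are shorthand for 6/4/3: the 6 is implied.
A third above D# in this key is F#.
A fourth above D# in this key is G#.
A sixth above D# in this key is B.
Together with the bass D#, this spells G# minor seventh in second inversion.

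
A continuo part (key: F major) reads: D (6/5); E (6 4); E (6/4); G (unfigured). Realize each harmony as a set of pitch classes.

D (6/5/3): D, F, A, Bb.
E (6/4): E, A, C.
E (6/4): E, A, C.
G (5/3): G, Bb, D.

D, F, A, Bb | E, A, C | E, A, C | G, Bb, D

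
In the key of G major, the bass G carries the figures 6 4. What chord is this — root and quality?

C major

The figures 6 4 indicate a triad in second inversion.
In second inversion the root lies a fourth above the bass: a fourth above G in G major is C.
The chord tones are G, C, E, giving C major.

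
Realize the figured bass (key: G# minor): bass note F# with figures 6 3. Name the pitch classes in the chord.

F#, A#, D#

A third above F# in this key is A#.
A sixth above F# in this key is D#.
Together with the bass F#, this spells D# minor in first inversion.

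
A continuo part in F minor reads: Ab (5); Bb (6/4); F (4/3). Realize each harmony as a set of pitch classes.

Ab, C, Eb | Bb, Eb, G | F, Ab, Bb, Db

Ab (5/3): Ab, C, Eb.
Bb (6/4): Bb, Eb, G.
F (6/4/3): F, Ab, Bb, Db.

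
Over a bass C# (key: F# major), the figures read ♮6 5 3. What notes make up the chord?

A third above C# in this key is E#.
A fifth above C# in this key is G#.
A sixth above C# in this key is A#, made natural (A) by the ♮ figure.
Together with the bass C#, this spells A augmented major seventh in first inversion.

C#, E#, G#, A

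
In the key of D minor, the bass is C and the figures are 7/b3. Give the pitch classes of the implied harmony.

The written figures 7/b3 are shorthand for 7/5/3: the 5 is implied.
A third above C in this key is E, lowered to Eb by the flat.
A fifth above C in this key is G.
A seventh above C in this key is Bb.
Together with the bass C, this spells C minor seventh in root position.

C, Eb, G, Bb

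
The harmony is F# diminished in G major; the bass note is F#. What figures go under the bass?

F# is the root of F# diminished, so the chord is in root position.
A triad in root position is figured 5/3, conventionally abbreviated (no figures — root-position triad).

no figures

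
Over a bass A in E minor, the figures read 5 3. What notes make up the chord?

A third above A in this key is C.
A fifth above A in this key is E.
Together with the bass A, this spells A minor in root position.

A, C, E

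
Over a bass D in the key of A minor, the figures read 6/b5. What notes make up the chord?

The written figures 6/b5 are shorthand for 6/5/3: the 3 is implied.
A third above D in this key is F.
A fifth above D in this key is A, lowered to Ab by the flat.
A sixth above D in this key is B.
Together with the bass D, this spells B diminished seventh in first inversion.

D, F, Ab, B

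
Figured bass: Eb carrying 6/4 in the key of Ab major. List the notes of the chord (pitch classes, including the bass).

Eb, Ab, C

A fourth above Eb in this key is Ab.
A sixth above Eb in this key is C.
Together with the bass Eb, this spells Ab major in second inversion.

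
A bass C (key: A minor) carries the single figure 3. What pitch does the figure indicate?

Counting 2 letter steps above C lands on E; in A minor, that letter is E.

E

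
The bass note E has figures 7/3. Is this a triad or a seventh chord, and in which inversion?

seventh chord, root position

7/3 is shorthand for 7/5/3.
Intervals of 7/5/3 above the bass form a seventh chord; the bass is the root, so this is root position.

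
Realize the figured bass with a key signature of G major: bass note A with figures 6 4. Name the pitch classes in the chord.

A fourth above A in this key is D.
A sixth above A in this key is F#.
Together with the bass A, this spells D major in second inversion.

A, D, F#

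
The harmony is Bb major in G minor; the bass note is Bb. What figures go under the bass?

no figures

Bb is the root of Bb major, so the chord is in root position.
A triad in root position is figured 5/3, conventionally abbreviated (no figures — root-position triad).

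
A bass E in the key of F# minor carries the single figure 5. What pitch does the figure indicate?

B

Counting 4 letter steps above E lands on B; in F# minor, that letter is B.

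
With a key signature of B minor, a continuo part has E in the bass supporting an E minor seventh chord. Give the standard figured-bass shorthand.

7

E is the root of E minor seventh, so the chord is in root position.
A seventh chord in root position is figured 7/5/3, conventionally abbreviated 7.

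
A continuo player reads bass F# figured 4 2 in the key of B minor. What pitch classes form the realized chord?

The written figures 4 2 are shorthand for 6/4/2: the 6 is implied.
A second above F# in this key is G.
A fourth above F# in this key is B.
A sixth above F# in this key is D.
Together with the bass F#, this spells G major seventh in third inversion.

F#, G, B, D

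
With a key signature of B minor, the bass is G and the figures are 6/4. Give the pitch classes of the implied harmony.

A fourth above G in this key is C#.
A sixth above G in this key is E.
Together with the bass G, this spells C# diminished in second inversion.

G, C#, E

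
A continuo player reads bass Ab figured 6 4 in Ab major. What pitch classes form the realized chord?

Ab, Db, F

A fourth above Ab in this key is Db.
A sixth above Ab in this key is F.
Together with the bass Ab, this spells Db major in second inversion.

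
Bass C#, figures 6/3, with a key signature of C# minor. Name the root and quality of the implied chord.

A major

The figures 6/3 indicate a triad in first inversion.
In first inversion the root lies a sixth above the bass: a sixth above C# in C# minor is A.
The chord tones are C#, E, A, giving A major.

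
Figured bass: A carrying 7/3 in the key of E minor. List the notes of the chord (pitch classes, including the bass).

The written figures 7/3 are shorthand for 7/5/3: the 5 is implied.
A third above A in this key is C.
A fifth above A in this key is E.
A seventh above A in this key is G.
Together with the bass A, this spells A minor seventh in root position.

A, C, E, G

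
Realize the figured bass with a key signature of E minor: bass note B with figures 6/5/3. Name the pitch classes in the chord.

B, D, F#, G

A third above B in this key is D.
A fifth above B in this key is F#.
A sixth above B in this key is G.
Together with the bass B, this spells G major seventh in first inversion.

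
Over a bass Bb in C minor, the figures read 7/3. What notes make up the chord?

The written figures 7/3 are shorthand for 7/5/3: the 5 is implied.
A third above Bb in this key is D.
A fifth above Bb in this key is F.
A seventh above Bb in this key is Ab.
Together with the bass Bb, this spells Bb dominant seventh in root position.

Bb, D, F, Ab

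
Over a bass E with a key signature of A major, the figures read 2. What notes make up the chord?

E, F#, A, C#

The written figures 2 are shorthand for 6/4/2: the 6/4 are implied.
A second above E in this key is F#.
A fourth above E in this key is A.
A sixth above E in this key is C#.
Together with the bass E, this spells F# minor seventh in third inversion.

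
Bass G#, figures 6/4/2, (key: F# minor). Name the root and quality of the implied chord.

A major seventh

The figures 6/4/2 indicate a seventh chord in third inversion.
In third inversion the root lies a second above the bass: a second above G# in F# minor is A.
The chord tones are G#, A, C#, E, giving A major seventh.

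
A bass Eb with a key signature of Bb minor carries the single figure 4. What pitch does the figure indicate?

Ab

Counting 3 letter steps above Eb lands on A; in Bb minor, that letter is Ab.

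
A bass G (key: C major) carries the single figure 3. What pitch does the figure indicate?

Counting 2 letter steps above G lands on B; in C major, that letter is B.

B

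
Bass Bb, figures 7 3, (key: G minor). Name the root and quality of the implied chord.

Bb major seventh

The figures 7 3 indicate a seventh chord in root position.
In root position the bass is the root, so the root is Bb.
The chord tones are Bb, D, F, A, giving Bb major seventh.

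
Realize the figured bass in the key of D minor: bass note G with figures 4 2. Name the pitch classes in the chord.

The written figures 4 2 are shorthand for 6/4/2: the 6 is implied.
A second above G in this key is A.
A fourth above G in this key is C.
A sixth above G in this key is E.
Together with the bass G, this spells A minor seventh in third inversion.

G, A, C, E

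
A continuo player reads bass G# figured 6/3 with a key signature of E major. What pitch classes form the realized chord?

G#, B, E

A third above G# in this key is B.
A sixth above G# in this key is E.
Together with the bass G#, this spells E major in first inversion.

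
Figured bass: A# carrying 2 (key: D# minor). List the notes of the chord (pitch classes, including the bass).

The written figures 2 are shorthand for 6/4/2: the 6/4 are implied.
A second above A# in this key is B.
A fourth above A# in this key is D#.
A sixth above A# in this key is F#.
Together with the bass A#, this spells B major seventh in third inversion.

A#, B, D#, F#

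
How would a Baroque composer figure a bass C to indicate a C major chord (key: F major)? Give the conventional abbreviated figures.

C is the root of C major, so the chord is in root position.
A triad in root position is figured 5/3, conventionally abbreviated (no figures — root-position triad).

no figures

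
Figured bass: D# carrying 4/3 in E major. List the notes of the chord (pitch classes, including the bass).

D#, F#, G#, B

The written figures 4/3 are shorthand for 6/4/3: the 6 is implied.
A third above D# in this key is F#.
A fourth above D# in this key is G#.
A sixth above D# in this key is B.
Together with the bass D#, this spells G# minor seventh in second inversion.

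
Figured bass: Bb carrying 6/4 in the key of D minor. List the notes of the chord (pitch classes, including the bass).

A fourth above Bb in this key is E.
A sixth above Bb in this key is G.
Together with the bass Bb, this spells E diminished in second inversion.

Bb, E, G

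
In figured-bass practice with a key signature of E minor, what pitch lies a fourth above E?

Counting 3 letter steps above E lands on A; in E minor, that letter is A.

A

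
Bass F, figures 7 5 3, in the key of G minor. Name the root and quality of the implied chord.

The figures 7 5 3 indicate a seventh chord in root position.
In root position the bass is the root, so the root is F.
The chord tones are F, A, C, Eb, giving F dominant seventh.

F dominant seventh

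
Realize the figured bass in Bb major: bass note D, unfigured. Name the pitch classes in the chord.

D, F, A

An unfigured bass implies 5/3.
A third above D in this key is F.
A fifth above D in this key is A.
Together with the bass D, this spells D minor in root position.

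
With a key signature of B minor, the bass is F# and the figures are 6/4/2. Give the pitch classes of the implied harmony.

F#, G, B, D

A second above F# in this key is G.
A fourth above F# in this key is B.
A sixth above F# in this key is D.
Together with the bass F#, this spells G major seventh in third inversion.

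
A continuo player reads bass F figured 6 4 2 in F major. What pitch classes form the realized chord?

F, G, Bb, D

A second above F in this key is G.
A fourth above F in this key is Bb.
A sixth above F in this key is D.
Together with the bass F, this spells G minor seventh in third inversion.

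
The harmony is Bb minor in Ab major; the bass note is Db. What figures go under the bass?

Db is the third of Bb minor, so the chord is in first inversion.
A triad in first inversion is figured 6/3, conventionally abbreviated 6.

6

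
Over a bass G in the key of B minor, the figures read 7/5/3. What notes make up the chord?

A third above G in this key is B.
A fifth above G in this key is D.
A seventh above G in this key is F#.
Together with the bass G, this spells G major seventh in root position.

G, B, D, F#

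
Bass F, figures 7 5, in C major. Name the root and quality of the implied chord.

F major seventh

The figures 7 5 indicate a seventh chord in root position.
In root position the bass is the root, so the root is F.
The chord tones are F, A, C, E, giving F major seventh.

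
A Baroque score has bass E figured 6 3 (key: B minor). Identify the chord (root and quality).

C# diminished

The figures 6 3 indicate a triad in first inversion.
In first inversion the root lies a sixth above the bass: a sixth above E in B minor is C#.
The chord tones are E, G, C#, giving C# diminished.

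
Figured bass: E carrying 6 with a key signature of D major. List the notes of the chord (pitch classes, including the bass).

E, G, C#

The written figures 6 are shorthand for 6/3: the 3 is implied.
A third above E in this key is G.
A sixth above E in this key is C#.
Together with the bass E, this spells C# diminished in first inversion.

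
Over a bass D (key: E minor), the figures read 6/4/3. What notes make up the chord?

D, F#, G, B

A third above D in this key is F#.
A fourth above D in this key is G.
A sixth above D in this key is B.
Together with the bass D, this spells G major seventh in second inversion.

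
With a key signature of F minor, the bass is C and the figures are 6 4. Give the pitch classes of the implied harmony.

C, F, Ab

A fourth above C in this key is F.
A sixth above C in this key is Ab.
Together with the bass C, this spells F minor in second inversion.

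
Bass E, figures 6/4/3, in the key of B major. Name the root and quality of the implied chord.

A# half-diminished seventh

The figures 6/4/3 indicate a seventh chord in second inversion.
In second inversion the root lies a fourth above the bass: a fourth above E in B major is A#.
The chord tones are E, G#, A#, C#, giving A# half-diminished seventh.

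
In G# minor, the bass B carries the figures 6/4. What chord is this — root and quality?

The figures 6/4 indicate a triad in second inversion.
In second inversion the root lies a fourth above the bass: a fourth above B in G# minor is E.
The chord tones are B, E, G#, giving E major.

E major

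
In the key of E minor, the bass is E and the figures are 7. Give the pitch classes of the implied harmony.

The written figures 7 are shorthand for 7/5/3: the 5/3 are implied.
A third above E in this key is G.
A fifth above E in this key is B.
A seventh above E in this key is D.
Together with the bass E, this spells E minor seventh in root position.

E, G, B, D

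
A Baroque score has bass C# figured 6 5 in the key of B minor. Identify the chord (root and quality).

The figures 6 5 indicate a seventh chord in first inversion.
In first inversion the root lies a sixth above the bass: a sixth above C# in B minor is A.
The chord tones are C#, E, G, A, giving A dominant seventh.

A dominant seventh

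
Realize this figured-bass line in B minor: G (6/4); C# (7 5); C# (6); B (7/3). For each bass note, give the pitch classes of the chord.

G, C#, E | C#, E, G, B | C#, E, A | B, D, F#, A

G (6/4): G, C#, E.
C# (7/5/3): C#, E, G, B.
C# (6/3): C#, E, A.
B (7/5/3): B, D, F#, A.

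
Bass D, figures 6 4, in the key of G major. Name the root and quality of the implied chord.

G major

The figures 6 4 indicate a triad in second inversion.
In second inversion the root lies a fourth above the bass: a fourth above D in G major is G.
The chord tones are D, G, B, giving G major.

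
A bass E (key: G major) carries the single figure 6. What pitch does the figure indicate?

C

Counting 5 letter steps above E lands on C; in G major, that letter is C.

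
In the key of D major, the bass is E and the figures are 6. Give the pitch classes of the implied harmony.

The written figures 6 are shorthand for 6/3: the 3 is implied.
A third above E in this key is G.
A sixth above E in this key is C#.
Together with the bass E, this spells C# diminished in first inversion.

E, G, C#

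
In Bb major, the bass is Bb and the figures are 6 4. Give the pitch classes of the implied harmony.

Bb, Eb, G

A fourth above Bb in this key is Eb.
A sixth above Bb in this key is G.
Together with the bass Bb, this spells Eb major in second inversion.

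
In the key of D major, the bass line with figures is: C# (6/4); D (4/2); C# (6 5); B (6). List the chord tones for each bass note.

C# (6/4): C#, F#, A.
D (6/4/2): D, E, G, B.
C# (6/5/3): C#, E, G, A.
B (6/3): B, D, G.

C#, F#, A | D, E, G, B | C#, E, G, A | B, D, G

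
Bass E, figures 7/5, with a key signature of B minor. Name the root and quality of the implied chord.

E minor seventh

The figures 7/5 indicate a seventh chord in root position.
In root position the bass is the root, so the root is E.
The chord tones are E, G, B, D, giving E minor seventh.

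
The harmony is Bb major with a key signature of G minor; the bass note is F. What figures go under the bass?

6/4

F is the fifth of Bb major, so the chord is in second inversion.
A triad in second inversion is figured 6/4, conventionally abbreviated 6/4.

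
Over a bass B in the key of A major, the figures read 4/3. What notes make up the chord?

The written figures 4/3 are shorthand for 6/4/3: the 6 is implied.
A third above B in this key is D.
A fourth above B in this key is E.
A sixth above B in this key is G#.
Together with the bass B, this spells E dominant seventh in second inversion.

B, D, E, G#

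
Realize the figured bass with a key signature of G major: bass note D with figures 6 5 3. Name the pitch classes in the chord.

D, F#, A, B

A third above D in this key is F#.
A fifth above D in this key is A.
A sixth above D in this key is B.
Together with the bass D, this spells B minor seventh in first inversion.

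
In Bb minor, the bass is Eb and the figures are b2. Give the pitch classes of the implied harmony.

The written figures b2 are shorthand for 6/4/2: the 6/4 are implied.
A second above Eb in this key is F, lowered to Fb by the flat.
A fourth above Eb in this key is Ab.
A sixth above Eb in this key is C.
Together with the bass Eb, this spells Fb augmented major seventh in third inversion.

Eb, Fb, Ab, C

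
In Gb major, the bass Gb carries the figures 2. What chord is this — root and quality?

Ab minor seventh

The figures 2 indicate a seventh chord in third inversion.
In third inversion the root lies a second above the bass: a second above Gb in Gb major is Ab.
The chord tones are Gb, Ab, Cb, Eb, giving Ab minor seventh.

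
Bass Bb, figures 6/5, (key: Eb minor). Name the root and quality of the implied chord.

The figures 6/5 indicate a seventh chord in first inversion.
In first inversion the root lies a sixth above the bass: a sixth above Bb in Eb minor is Gb.
The chord tones are Bb, Db, F, Gb, giving Gb major seventh.

Gb major seventh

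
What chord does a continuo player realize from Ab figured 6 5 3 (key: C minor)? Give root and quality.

The figures 6 5 3 indicate a seventh chord in first inversion.
In first inversion the root lies a sixth above the bass: a sixth above Ab in C minor is F.
The chord tones are Ab, C, Eb, F, giving F minor seventh.

F minor seventh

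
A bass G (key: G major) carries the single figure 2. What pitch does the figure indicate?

A

Counting 1 letter step above G lands on A; in G major, that letter is A.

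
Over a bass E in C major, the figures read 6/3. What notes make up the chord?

E, G, C

A third above E in this key is G.
A sixth above E in this key is C.
Together with the bass E, this spells C major in first inversion.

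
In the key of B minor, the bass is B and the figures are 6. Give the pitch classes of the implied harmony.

B, D, G

The written figures 6 are shorthand for 6/3: the 3 is implied.
A third above B in this key is D.
A sixth above B in this key is G.
Together with the bass B, this spells G major in first inversion.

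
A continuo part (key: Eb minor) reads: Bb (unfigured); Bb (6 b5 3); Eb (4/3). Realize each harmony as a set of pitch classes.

Bb (5/3): Bb, Db, F.
Bb (6/b5/3): Bb, Db, Fb, Gb.
Eb (6/4/3): Eb, Gb, Ab, Cb.

Bb, Db, F | Bb, Db, Fb, Gb | Eb, Gb, Ab, Cb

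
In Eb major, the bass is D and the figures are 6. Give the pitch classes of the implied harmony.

D, F, Bb

The written figures 6 are shorthand for 6/3: the 3 is implied.
A third above D in this key is F.
A sixth above D in this key is Bb.
Together with the bass D, this spells Bb major in first inversion.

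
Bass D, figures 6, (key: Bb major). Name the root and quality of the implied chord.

Bb major

The figures 6 indicate a triad in first inversion.
In first inversion the root lies a sixth above the bass: a sixth above D in Bb major is Bb.
The chord tones are D, F, Bb, giving Bb major.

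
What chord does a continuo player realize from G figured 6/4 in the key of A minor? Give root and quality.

The figures 6/4 indicate a triad in second inversion.
In second inversion the root lies a fourth above the bass: a fourth above G in A minor is C.
The chord tones are G, C, E, giving C major.

C major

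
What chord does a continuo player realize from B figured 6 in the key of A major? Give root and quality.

G# diminished

The figures 6 indicate a triad in first inversion.
In first inversion the root lies a sixth above the bass: a sixth above B in A major is G#.
The chord tones are B, D, G#, giving G# diminished.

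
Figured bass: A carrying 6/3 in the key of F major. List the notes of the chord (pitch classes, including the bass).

A, C, F

A third above A in this key is C.
A sixth above A in this key is F.
Together with the bass A, this spells F major in first inversion.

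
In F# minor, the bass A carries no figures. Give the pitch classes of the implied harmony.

A, C#, E

An unfigured bass implies 5/3.
A third above A in this key is C#.
A fifth above A in this key is E.
Together with the bass A, this spells A major in root position.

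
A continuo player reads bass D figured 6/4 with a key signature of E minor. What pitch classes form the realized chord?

D, G, B

A fourth above D in this key is G.
A sixth above D in this key is B.
Together with the bass D, this spells G major in second inversion.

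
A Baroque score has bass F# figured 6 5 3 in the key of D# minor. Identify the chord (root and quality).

The figures 6 5 3 indicate a seventh chord in first inversion.
In first inversion the root lies a sixth above the bass: a sixth above F# in D# minor is D#.
The chord tones are F#, A#, C#, D#, giving D# minor seventh.

D# minor seventh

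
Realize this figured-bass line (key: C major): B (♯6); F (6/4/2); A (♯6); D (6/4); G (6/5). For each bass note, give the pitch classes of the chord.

B, D, G# | F, G, B, D | A, C, F# | D, G, B | G, B, D, E

B (#6/3): B, D, G#.
F (6/4/2): F, G, B, D.
A (#6/3): A, C, F#.
D (6/4): D, G, B.
G (6/5/3): G, B, D, E.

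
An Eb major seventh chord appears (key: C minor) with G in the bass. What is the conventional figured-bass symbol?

G is the third of Eb major seventh, so the chord is in first inversion.
A seventh chord in first inversion is figured 6/5/3, conventionally abbreviated 6/5.

6/5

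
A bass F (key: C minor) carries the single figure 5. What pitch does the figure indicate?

C

Counting 4 letter steps above F lands on C; in C minor, that letter is C.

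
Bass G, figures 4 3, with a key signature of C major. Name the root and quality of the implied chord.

The figures 4 3 indicate a seventh chord in second inversion.
In second inversion the root lies a fourth above the bass: a fourth above G in C major is C.
The chord tones are G, B, C, E, giving C major seventh.

C major seventh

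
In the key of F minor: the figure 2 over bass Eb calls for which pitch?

F

Counting 1 letter step above Eb lands on F; in F minor, that letter is F.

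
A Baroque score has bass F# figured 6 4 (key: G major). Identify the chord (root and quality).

The figures 6 4 indicate a triad in second inversion.
In second inversion the root lies a fourth above the bass: a fourth above F# in G major is B.
The chord tones are F#, B, D, giving B minor.

B minor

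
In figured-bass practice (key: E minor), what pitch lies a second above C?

D

Counting 1 letter step above C lands on D; in E minor, that letter is D.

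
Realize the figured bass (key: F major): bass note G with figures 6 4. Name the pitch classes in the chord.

G, C, E

A fourth above G in this key is C.
A sixth above G in this key is E.
Together with the bass G, this spells C major in second inversion.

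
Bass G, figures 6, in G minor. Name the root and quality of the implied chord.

Eb major

The figures 6 indicate a triad in first inversion.
In first inversion the root lies a sixth above the bass: a sixth above G in G minor is Eb.
The chord tones are G, Bb, Eb, giving Eb major.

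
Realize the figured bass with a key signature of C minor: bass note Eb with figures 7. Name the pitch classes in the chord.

The written figures 7 are shorthand for 7/5/3: the 5/3 are implied.
A third above Eb in this key is G.
A fifth above Eb in this key is Bb.
A seventh above Eb in this key is D.
Together with the bass Eb, this spells Eb major seventh in root position.

Eb, G, Bb, D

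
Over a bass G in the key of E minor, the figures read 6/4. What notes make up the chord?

G, C, E

A fourth above G in this key is C.
A sixth above G in this key is E.
Together with the bass G, this spells C major in second inversion.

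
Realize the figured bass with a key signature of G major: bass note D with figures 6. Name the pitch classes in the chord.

D, F#, B

The written figures 6 are shorthand for 6/3: the 3 is implied.
A third above D in this key is F#.
A sixth above D in this key is B.
Together with the bass D, this spells B minor in first inversion.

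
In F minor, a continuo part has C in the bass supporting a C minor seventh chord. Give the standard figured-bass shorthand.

C is the root of C minor seventh, so the chord is in root position.
A seventh chord in root position is figured 7/5/3, conventionally abbreviated 7.

7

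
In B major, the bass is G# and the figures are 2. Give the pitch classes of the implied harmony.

The written figures 2 are shorthand for 6/4/2: the 6/4 are implied.
A second above G# in this key is A#.
A fourth above G# in this key is C#.
A sixth above G# in this key is E.
Together with the bass G#, this spells A# half-diminished seventh in third inversion.

G#, A#, C#, E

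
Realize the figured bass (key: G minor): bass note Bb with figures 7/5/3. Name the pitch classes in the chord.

A third above Bb in this key is D.
A fifth above Bb in this key is F.
A seventh above Bb in this key is A.
Together with the bass Bb, this spells Bb major seventh in root position.

Bb, D, F, A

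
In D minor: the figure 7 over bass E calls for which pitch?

Counting 6 letter steps above E lands on D; in D minor, that letter is D.

D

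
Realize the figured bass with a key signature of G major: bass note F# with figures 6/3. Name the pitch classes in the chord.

A third above F# in this key is A.
A sixth above F# in this key is D.
Together with the bass F#, this spells D major in first inversion.

F#, A, D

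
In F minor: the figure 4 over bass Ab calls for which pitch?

Db

Counting 3 letter steps above Ab lands on D; in F minor, that letter is Db.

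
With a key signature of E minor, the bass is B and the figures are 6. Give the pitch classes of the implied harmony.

The written figures 6 are shorthand for 6/3: the 3 is implied.
A third above B in this key is D.
A sixth above B in this key is G.
Together with the bass B, this spells G major in first inversion.

B, D, G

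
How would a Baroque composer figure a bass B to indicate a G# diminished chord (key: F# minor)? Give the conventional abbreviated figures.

B is the third of G# diminished, so the chord is in first inversion.
A triad in first inversion is figured 6/3, conventionally abbreviated 6.

6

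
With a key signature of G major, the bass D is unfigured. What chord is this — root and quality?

An unfigured bass indicates a triad in root position.
In root position the bass is the root, so the root is D.
The chord tones are D, F#, A, giving D major.

D major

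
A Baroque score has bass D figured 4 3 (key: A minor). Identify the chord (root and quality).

The figures 4 3 indicate a seventh chord in second inversion.
In second inversion the root lies a fourth above the bass: a fourth above D in A minor is G.
The chord tones are D, F, G, B, giving G dominant seventh.

G dominant seventh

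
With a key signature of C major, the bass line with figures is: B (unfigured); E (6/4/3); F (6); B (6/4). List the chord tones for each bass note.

B (5/3): B, D, F.
E (6/4/3): E, G, A, C.
F (6/3): F, A, D.
B (6/4): B, E, G.

B, D, F | E, G, A, C | F, A, D | B, E, G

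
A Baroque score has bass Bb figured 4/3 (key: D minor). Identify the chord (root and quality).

E half-diminished seventh

The figures 4/3 indicate a seventh chord in second inversion.
In second inversion the root lies a fourth above the bass: a fourth above Bb in D minor is E.
The chord tones are Bb, D, E, G, giving E half-diminished seventh.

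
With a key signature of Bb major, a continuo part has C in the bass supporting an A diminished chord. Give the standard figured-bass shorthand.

C is the third of A diminished, so the chord is in first inversion.
A triad in first inversion is figured 6/3, conventionally abbreviated 6.

6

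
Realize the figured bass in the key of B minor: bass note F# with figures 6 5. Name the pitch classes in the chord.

F#, A, C#, D

The written figures 6 5 are shorthand for 6/5/3: the 3 is implied.
A third above F# in this key is A.
A fifth above F# in this key is C#.
A sixth above F# in this key is D.
Together with the bass F#, this spells D major seventh in first inversion.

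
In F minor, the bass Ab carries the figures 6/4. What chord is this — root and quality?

The figures 6/4 indicate a triad in second inversion.
In second inversion the root lies a fourth above the bass: a fourth above Ab in F minor is Db.
The chord tones are Ab, Db, F, giving Db major.

Db major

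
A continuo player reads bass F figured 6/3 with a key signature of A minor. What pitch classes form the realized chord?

A third above F in this key is A.
A sixth above F in this key is D.
Together with the bass F, this spells D minor in first inversion.

F, A, D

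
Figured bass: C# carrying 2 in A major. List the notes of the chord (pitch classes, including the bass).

C#, D, F#, A

The written figures 2 are shorthand for 6/4/2: the 6/4 are implied.
A second above C# in this key is D.
A fourth above C# in this key is F#.
A sixth above C# in this key is A.
Together with the bass C#, this spells D major seventh in third inversion.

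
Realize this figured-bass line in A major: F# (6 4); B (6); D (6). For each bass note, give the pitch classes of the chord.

F#, B, D | B, D, G# | D, F#, B

F# (6/4): F#, B, D.
B (6/3): B, D, G#.
D (6/3): D, F#, B.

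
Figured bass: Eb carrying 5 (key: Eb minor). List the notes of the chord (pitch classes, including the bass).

The written figures 5 are shorthand for 5/3: the 3 is implied.
A third above Eb in this key is Gb.
A fifth above Eb in this key is Bb.
Together with the bass Eb, this spells Eb minor in root position.

Eb, Gb, Bb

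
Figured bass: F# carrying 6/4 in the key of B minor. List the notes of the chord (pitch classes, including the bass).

A fourth above F# in this key is B.
A sixth above F# in this key is D.
Together with the bass F#, this spells B minor in second inversion.

F#, B, D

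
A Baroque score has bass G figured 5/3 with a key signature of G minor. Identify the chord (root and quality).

G minor

The figures 5/3 indicate a triad in root position.
In root position the bass is the root, so the root is G.
The chord tones are G, Bb, D, giving G minor.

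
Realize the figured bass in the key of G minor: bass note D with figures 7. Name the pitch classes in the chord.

The written figures 7 are shorthand for 7/5/3: the 5/3 are implied.
A third above D in this key is F.
A fifth above D in this key is A.
A seventh above D in this key is C.
Together with the bass D, this spells D minor seventh in root position.

D, F, A, C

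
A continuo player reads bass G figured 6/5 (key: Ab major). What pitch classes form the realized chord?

The written figures 6/5 are shorthand for 6/5/3: the 3 is implied.
A third above G in this key is Bb.
A fifth above G in this key is Db.
A sixth above G in this key is Eb.
Together with the bass G, this spells Eb dominant seventh in first inversion.

G, Bb, Db, Eb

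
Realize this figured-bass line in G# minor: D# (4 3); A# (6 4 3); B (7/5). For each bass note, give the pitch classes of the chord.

D# (6/4/3): D#, F#, G#, B.
A# (6/4/3): A#, C#, D#, F#.
B (7/5/3): B, D#, F#, A#.

D#, F#, G#, B | A#, C#, D#, F# | B, D#, F#, A#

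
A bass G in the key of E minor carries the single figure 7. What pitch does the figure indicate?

F#

Counting 6 letter steps above G lands on F; in E minor, that letter is F#.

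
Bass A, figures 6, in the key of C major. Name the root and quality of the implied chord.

F major

The figures 6 indicate a triad in first inversion.
In first inversion the root lies a sixth above the bass: a sixth above A in C major is F.
The chord tones are A, C, F, giving F major.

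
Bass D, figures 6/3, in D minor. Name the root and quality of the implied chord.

The figures 6/3 indicate a triad in first inversion.
In first inversion the root lies a sixth above the bass: a sixth above D in D minor is Bb.
The chord tones are D, F, Bb, giving Bb major.

Bb major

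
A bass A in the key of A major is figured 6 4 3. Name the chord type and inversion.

Intervals of 6/4/3 above the bass form a seventh chord; the bass is the fifth, so this is second inversion.

seventh chord, second inversion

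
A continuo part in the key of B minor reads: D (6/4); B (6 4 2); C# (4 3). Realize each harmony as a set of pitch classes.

D (6/4): D, G, B.
B (6/4/2): B, C#, E, G.
C# (6/4/3): C#, E, F#, A.

D, G, B | B, C#, E, G | C#, E, F#, A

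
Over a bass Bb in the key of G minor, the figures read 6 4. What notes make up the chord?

A fourth above Bb in this key is Eb.
A sixth above Bb in this key is G.
Together with the bass Bb, this spells Eb major in second inversion.

Bb, Eb, G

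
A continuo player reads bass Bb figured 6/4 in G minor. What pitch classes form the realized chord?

A fourth above Bb in this key is Eb.
A sixth above Bb in this key is G.
Together with the bass Bb, this spells Eb major in second inversion.

Bb, Eb, G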